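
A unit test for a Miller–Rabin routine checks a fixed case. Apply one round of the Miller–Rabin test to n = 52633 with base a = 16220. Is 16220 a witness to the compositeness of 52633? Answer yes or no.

n − 1 = 52632 = 2^3 · 6579, so s = 3 and d = 6579.
x_0 = 16220^6579 mod 52633 = 25236.
x_0 is neither 1 nor 52632, so continue squaring.
x_1 = 25236^2 mod 52633 = 49029.
x_2 = 49029^2 mod 52633 = 41098.
Reached i = s−1 = 2 without hitting −1: 16220 is a Miller–Rabin witness and 52633 is composite.

yes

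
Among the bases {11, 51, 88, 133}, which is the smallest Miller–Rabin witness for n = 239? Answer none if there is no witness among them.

n − 1 = 238 = 2^1 · 119, so s = 1 and d = 119.
Base 11: x_0 = 11^119 mod 239 = 1. x_0 = 1, so 11 is not a witness.
Base 51: x_0 = 51^119 mod 239 = 1. x_0 = 1, so 51 is not a witness.
Base 88: x_0 = 88^119 mod 239 = 1. x_0 = 1, so 88 is not a witness.
Base 133: x_0 = 133^119 mod 239 = 1. x_0 = 1, so 133 is not a witness.
No listed base is a witness for 239.

none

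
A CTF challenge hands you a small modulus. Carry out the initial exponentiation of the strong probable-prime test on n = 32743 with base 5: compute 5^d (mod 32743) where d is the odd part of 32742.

n − 1 = 32742 = 2^1 · 16371, so s = 1 and d = 16371.
Repeated squaring mod 32743: 5^1 ≡ 5, 5^2 ≡ 25, 5^4 ≡ 625, 5^8 ≡ 30452, 5^16 ≡ 9801, 5^32 ≡ 24382, 5^64 ≡ 16, 5^128 ≡ 256, 5^256 ≡ 50, 5^512 ≡ 2500, 5^1024 ≡ 28830, 5^2048 ≡ 20588, 5^4096 ≡ 7609, 5^8192 ≡ 7257.
16371 = 8192 + 4096 + 2048 + 1024 + 512 + 256 + 128 + 64 + 32 + 16 + 2 + 1, so 5^16371 ≡ 7257·7609·20588·28830·2500·50·256·16·24382·9801·25·5 ≡ 12868 (mod 32743).

12868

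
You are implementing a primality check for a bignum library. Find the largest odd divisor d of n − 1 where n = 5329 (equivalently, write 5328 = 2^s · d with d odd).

333

Halving: 5328 → 2664 → 1332 → 666 → 333; 333 is odd.
So 5328 = 2^4 · 333.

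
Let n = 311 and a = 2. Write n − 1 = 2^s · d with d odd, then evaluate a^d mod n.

n − 1 = 310 = 2^1 · 155, so s = 1 and d = 155.
Repeated squaring mod 311: 2^1 ≡ 2, 2^2 ≡ 4, 2^4 ≡ 16, 2^8 ≡ 256, 2^16 ≡ 226, 2^32 ≡ 72, 2^64 ≡ 208, 2^128 ≡ 35.
155 = 128 + 16 + 8 + 2 + 1, so 2^155 ≡ 35·226·256·4·2 ≡ 1 (mod 311).

1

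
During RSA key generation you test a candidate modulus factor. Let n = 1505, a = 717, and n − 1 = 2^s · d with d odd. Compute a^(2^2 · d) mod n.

n − 1 = 1504 = 2^5 · 47, so s = 5 and d = 47.
x_0 = 717^47 mod 1505 = 278.
x_1 = 278^2 mod 1505 = 529.
x_2 = 529^2 mod 1505 = 1416.

1416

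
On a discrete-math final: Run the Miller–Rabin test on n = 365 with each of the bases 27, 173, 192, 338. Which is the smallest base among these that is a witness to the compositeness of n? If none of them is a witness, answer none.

n − 1 = 364 = 2^2 · 91, so s = 2 and d = 91.
Base 27: x_0 = 27^91 mod 365 = 338. x_0 is neither 1 nor 364, so continue squaring. x_1 = 338^2 mod 365 = 364. x_1 ≡ −1, so 27 is not a witness.
Base 173: x_0 = 173^91 mod 365 = 192. x_0 is neither 1 nor 364, so continue squaring. x_1 = 192^2 mod 365 = 364. x_1 ≡ −1, so 173 is not a witness.
Base 192: x_0 = 192^91 mod 365 = 173. x_0 is neither 1 nor 364, so continue squaring. x_1 = 173^2 mod 365 = 364. x_1 ≡ −1, so 192 is not a witness.
Base 338: x_0 = 338^91 mod 365 = 27. x_0 is neither 1 nor 364, so continue squaring. x_1 = 27^2 mod 365 = 364. x_1 ≡ −1, so 338 is not a witness.
No listed base is a witness for 365.

none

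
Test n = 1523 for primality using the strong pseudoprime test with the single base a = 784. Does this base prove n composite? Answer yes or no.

no

n − 1 = 1522 = 2^1 · 761, so s = 1 and d = 761.
x_0 = 784^761 mod 1523 = 1.
x_0 = 1, so 784 is not a witness.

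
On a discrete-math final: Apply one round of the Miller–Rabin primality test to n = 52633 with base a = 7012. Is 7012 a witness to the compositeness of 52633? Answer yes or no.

yes

n − 1 = 52632 = 2^3 · 6579, so s = 3 and d = 6579.
x_0 = 7012^6579 mod 52633 = 37596.
x_0 is neither 1 nor 52632, so continue squaring.
x_1 = 37596^2 mod 52633 = 1.
x_1 = 1 but x_0 ≠ ±1, a nontrivial square root of 1 — 7012 is a witness and 52633 is composite.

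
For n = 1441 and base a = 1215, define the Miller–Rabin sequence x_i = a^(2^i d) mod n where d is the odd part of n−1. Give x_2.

969

n − 1 = 1440 = 2^5 · 45, so s = 5 and d = 45.
By repeated squaring, 1215^45 ≡ 1409 (mod 1441).
x_0 = 1409.
x_1 = 1409^2 mod 1441 = 1024.
x_2 = 1024^2 mod 1441 = 969.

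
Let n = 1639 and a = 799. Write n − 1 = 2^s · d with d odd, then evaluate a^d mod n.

217

n − 1 = 1638 = 2^1 · 819, so s = 1 and d = 819.
Repeated squaring mod 1639: 799^1 ≡ 799, 799^2 ≡ 830, 799^4 ≡ 520, 799^8 ≡ 1604, 799^16 ≡ 1225, 799^32 ≡ 940, 799^64 ≡ 179, 799^128 ≡ 900, 799^256 ≡ 334, 799^512 ≡ 104.
819 = 512 + 256 + 32 + 16 + 2 + 1, so 799^819 ≡ 104·334·940·1225·830·799 ≡ 217 (mod 1639).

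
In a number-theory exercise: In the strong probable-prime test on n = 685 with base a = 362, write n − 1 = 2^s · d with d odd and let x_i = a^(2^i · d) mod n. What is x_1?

209

n − 1 = 684 = 2^2 · 171, so s = 2 and d = 171.
x_0 = 362^171 mod 685 = 88.
x_1 = 88^2 mod 685 = 209.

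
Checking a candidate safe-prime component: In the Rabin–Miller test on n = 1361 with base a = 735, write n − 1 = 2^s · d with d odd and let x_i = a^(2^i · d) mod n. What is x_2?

614

n − 1 = 1360 = 2^4 · 85, so s = 4 and d = 85.
x_0 = 735^85 mod 1361 = 1253.
x_1 = 1253^2 mod 1361 = 776.
x_2 = 776^2 mod 1361 = 614.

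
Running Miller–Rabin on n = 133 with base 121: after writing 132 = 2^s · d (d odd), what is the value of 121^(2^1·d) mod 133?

n − 1 = 132 = 2^2 · 33, so s = 2 and d = 33.
x_0 = 121^33 mod 133 = 1.
x_1 = 1^2 mod 133 = 1.

1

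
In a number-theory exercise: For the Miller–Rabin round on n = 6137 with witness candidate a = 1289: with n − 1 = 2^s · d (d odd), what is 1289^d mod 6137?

2612

n − 1 = 6136 = 2^3 · 767, so s = 3 and d = 767.
1289^767 mod 6137 = 2612.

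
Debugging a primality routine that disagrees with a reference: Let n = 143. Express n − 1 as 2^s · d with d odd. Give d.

71

Halving: 142 → 71; 71 is odd.
So 142 = 2^1 · 71.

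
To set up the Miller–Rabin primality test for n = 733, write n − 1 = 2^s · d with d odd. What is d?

Halving: 732 → 366 → 183; 183 is odd.
So 732 = 2^2 · 183.

183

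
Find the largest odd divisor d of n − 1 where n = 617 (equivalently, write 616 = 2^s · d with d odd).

77

Halving: 616 → 308 → 154 → 77; 77 is odd.
So 616 = 2^3 · 77.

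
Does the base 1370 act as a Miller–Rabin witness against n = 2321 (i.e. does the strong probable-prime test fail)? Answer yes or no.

no

n − 1 = 2320 = 2^4 · 145, so s = 4 and d = 145.
By repeated squaring, 1370^145 ≡ 2320 (mod 2321).
x_0 = 1370^145 mod 2321 = 2320.
x_0 = 2320 ≡ −1, so 1370 is not a witness.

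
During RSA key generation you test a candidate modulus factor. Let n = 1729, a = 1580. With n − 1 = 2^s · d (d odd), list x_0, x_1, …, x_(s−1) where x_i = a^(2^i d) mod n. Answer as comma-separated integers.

265, 1065, 1, 1, 1, 1

n − 1 = 1728 = 2^6 · 27, so s = 6 and d = 27.
x_0 = 1580^27 mod 1729 = 265.
x_1 = 265^2 mod 1729 = 1065.
x_2 = 1065^2 mod 1729 = 1.
x_3 = 1^2 mod 1729 = 1.
x_4 = 1^2 mod 1729 = 1.
x_5 = 1^2 mod 1729 = 1.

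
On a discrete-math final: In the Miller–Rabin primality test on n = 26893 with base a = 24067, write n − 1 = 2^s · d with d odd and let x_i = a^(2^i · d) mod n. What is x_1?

n − 1 = 26892 = 2^2 · 6723, so s = 2 and d = 6723.
x_0 = 24067^6723 mod 26893 = 1485.
x_1 = 1485^2 mod 26893 = 26892.

26892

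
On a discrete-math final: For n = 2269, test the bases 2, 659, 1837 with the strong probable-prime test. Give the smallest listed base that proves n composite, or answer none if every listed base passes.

n − 1 = 2268 = 2^2 · 567, so s = 2 and d = 567.
Base 2: x_0 = 2^567 mod 2269 = 1287. x_0 is neither 1 nor 2268, so continue squaring. x_1 = 1287^2 mod 2269 = 2268. x_1 ≡ −1, so 2 is not a witness.
Base 659: x_0 = 659^567 mod 2269 = 2268. x_0 = 2268 ≡ −1, so 659 is not a witness.
Base 1837: x_0 = 1837^567 mod 2269 = 1. x_0 = 1, so 1837 is not a witness.
No listed base is a witness for 2269.

none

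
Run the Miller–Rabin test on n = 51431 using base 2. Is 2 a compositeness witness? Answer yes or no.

n − 1 = 51430 = 2^1 · 25715, so s = 1 and d = 25715.
x_0 = 2^25715 mod 51431 = 1.
x_0 = 1, so 2 is not a witness.

no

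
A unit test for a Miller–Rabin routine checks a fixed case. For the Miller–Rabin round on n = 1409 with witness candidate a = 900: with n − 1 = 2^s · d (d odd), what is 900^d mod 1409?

1224

n − 1 = 1408 = 2^7 · 11, so s = 7 and d = 11.
Repeated squaring mod 1409: 900^1 ≡ 900, 900^2 ≡ 1234, 900^4 ≡ 1036, 900^8 ≡ 1047.
11 = 8 + 2 + 1, so 900^11 ≡ 1047·1234·900 ≡ 1224 (mod 1409).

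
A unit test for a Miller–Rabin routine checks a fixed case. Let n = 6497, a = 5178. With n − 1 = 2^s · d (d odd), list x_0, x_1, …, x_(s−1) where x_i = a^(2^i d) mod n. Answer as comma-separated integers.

6119, 6447, 2500, 6383, 2

n − 1 = 6496 = 2^5 · 203, so s = 5 and d = 203.
x_0 = 5178^203 mod 6497 = 6119.
x_1 = 6119^2 mod 6497 = 6447.
x_2 = 6447^2 mod 6497 = 2500.
x_3 = 2500^2 mod 6497 = 6383.
x_4 = 6383^2 mod 6497 = 2.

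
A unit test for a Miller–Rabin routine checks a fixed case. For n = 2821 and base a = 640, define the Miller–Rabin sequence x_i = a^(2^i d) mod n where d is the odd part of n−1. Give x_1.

n − 1 = 2820 = 2^2 · 705, so s = 2 and d = 705.
x_0 = 640^705 mod 2821 = 1210.
x_1 = 1210^2 mod 2821 = 1.

1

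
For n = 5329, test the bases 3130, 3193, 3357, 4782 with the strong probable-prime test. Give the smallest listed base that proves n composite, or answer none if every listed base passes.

n − 1 = 5328 = 2^4 · 333, so s = 4 and d = 333.
Base 3130: x_0 = 3130^333 mod 5329 = 1. x_0 = 1, so 3130 is not a witness.
Base 3193: x_0 = 3193^333 mod 5329 = 2144. x_0 is neither 1 nor 5328, so continue squaring. x_1 = 2144^2 mod 5329 = 3138. x_2 = 3138^2 mod 5329 = 4381. x_3 = 4381^2 mod 5329 = 3432. Reached i = s−1 = 3 without hitting −1: 3193 is a Miller–Rabin witness and 5329 is composite.
Base 3357: x_0 = 3357^333 mod 5329 = 4452. x_0 is neither 1 nor 5328, so continue squaring. x_1 = 4452^2 mod 5329 = 1753. x_2 = 1753^2 mod 5329 = 3505. x_3 = 3505^2 mod 5329 = 1680. Reached i = s−1 = 3 without hitting −1: 3357 is a Miller–Rabin witness and 5329 is composite.
Base 4782: x_0 = 4782^333 mod 5329 = 147. x_0 is neither 1 nor 5328, so continue squaring. x_1 = 147^2 mod 5329 = 293. x_2 = 293^2 mod 5329 = 585. x_3 = 585^2 mod 5329 = 1169. Reached i = s−1 = 3 without hitting −1: 4782 is a Miller–Rabin witness and 5329 is composite.
The smallest witness among the given bases is 3193.

3193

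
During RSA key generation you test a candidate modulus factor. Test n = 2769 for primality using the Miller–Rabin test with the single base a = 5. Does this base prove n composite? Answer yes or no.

yes

n − 1 = 2768 = 2^4 · 173, so s = 4 and d = 173.
x_0 = 5^173 mod 2769 = 551.
x_0 is neither 1 nor 2768, so continue squaring.
x_1 = 551^2 mod 2769 = 1780.
x_2 = 1780^2 mod 2769 = 664.
x_3 = 664^2 mod 2769 = 625.
Reached i = s−1 = 3 without hitting −1: 5 is a Miller–Rabin witness and 2769 is composite.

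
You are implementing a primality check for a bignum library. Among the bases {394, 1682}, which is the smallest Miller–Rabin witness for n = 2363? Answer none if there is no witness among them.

n − 1 = 2362 = 2^1 · 1181, so s = 1 and d = 1181.
Base 394: x_0 = 394^1181 mod 2363 = 1712. x_0 ∉ {1, 2362} and s = 1, so 394 is a Miller–Rabin witness and 2363 is composite.
Base 1682: x_0 = 1682^1181 mod 2363 = 2022. x_0 ∉ {1, 2362} and s = 1, so 1682 is a Miller–Rabin witness and 2363 is composite.
The smallest witness among the given bases is 394.

394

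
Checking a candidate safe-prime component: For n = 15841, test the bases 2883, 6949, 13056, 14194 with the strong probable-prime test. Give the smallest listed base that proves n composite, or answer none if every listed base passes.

2883

n − 1 = 15840 = 2^5 · 495, so s = 5 and d = 495.
Base 2883: x_0 = 2883^495 mod 15841 = 14818. x_0 is neither 1 nor 15840, so continue squaring. x_1 = 14818^2 mod 15841 = 1023. x_2 = 1023^2 mod 15841 = 1023. x_3 = 1023^2 mod 15841 = 1023. x_4 = 1023^2 mod 15841 = 1023. Reached i = s−1 = 4 without hitting −1: 2883 is a Miller–Rabin witness and 15841 is composite.
Base 6949: x_0 = 6949^495 mod 15841 = 3380. x_0 is neither 1 nor 15840, so continue squaring. x_1 = 3380^2 mod 15841 = 3039. x_2 = 3039^2 mod 15841 = 218. x_3 = 218^2 mod 15841 = 1. x_3 = 1 but x_2 ≠ ±1, a nontrivial square root of 1 — 6949 is a witness and 15841 is composite.
Base 13056: x_0 = 13056^495 mod 15841 = 9115. x_0 is neither 1 nor 15840, so continue squaring. x_1 = 9115^2 mod 15841 = 13021. x_2 = 13021^2 mod 15841 = 218. x_3 = 218^2 mod 15841 = 1. x_3 = 1 but x_2 ≠ ±1, a nontrivial square root of 1 — 13056 is a witness and 15841 is composite.
Base 14194: x_0 = 14194^495 mod 15841 = 15623. x_0 is neither 1 nor 15840, so continue squaring. x_1 = 15623^2 mod 15841 = 1. x_1 = 1 but x_0 ≠ ±1, a nontrivial square root of 1 — 14194 is a witness and 15841 is composite.
The smallest witness among the given bases is 2883.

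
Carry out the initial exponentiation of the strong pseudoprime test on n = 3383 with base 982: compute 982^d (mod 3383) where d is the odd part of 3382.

n − 1 = 3382 = 2^1 · 1691, so s = 1 and d = 1691.
By repeated squaring, 982^1691 ≡ 1721 (mod 3383).

1721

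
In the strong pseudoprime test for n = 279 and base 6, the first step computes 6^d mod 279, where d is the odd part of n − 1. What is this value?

n − 1 = 278 = 2^1 · 139, so s = 1 and d = 139.
Repeated squaring mod 279: 6^1 ≡ 6, 6^2 ≡ 36, 6^4 ≡ 180, 6^8 ≡ 36, 6^16 ≡ 180, 6^32 ≡ 36, 6^64 ≡ 180, 6^128 ≡ 36.
139 = 128 + 8 + 2 + 1, so 6^139 ≡ 36·36·36·6 ≡ 99 (mod 279).

99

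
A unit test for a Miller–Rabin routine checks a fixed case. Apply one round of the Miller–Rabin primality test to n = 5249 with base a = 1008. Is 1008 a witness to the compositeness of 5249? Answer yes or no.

yes

n − 1 = 5248 = 2^7 · 41, so s = 7 and d = 41.
x_0 = 1008^41 mod 5249 = 990.
x_0 is neither 1 nor 5248, so continue squaring.
x_1 = 990^2 mod 5249 = 3786.
x_2 = 3786^2 mod 5249 = 4026.
x_3 = 4026^2 mod 5249 = 5013.
x_4 = 5013^2 mod 5249 = 3206.
x_5 = 3206^2 mod 5249 = 894.
x_6 = 894^2 mod 5249 = 1388.
Reached i = s−1 = 6 without hitting −1: 1008 is a Miller–Rabin witness and 5249 is composite.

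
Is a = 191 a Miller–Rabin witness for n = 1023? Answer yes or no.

yes

n − 1 = 1022 = 2^1 · 511, so s = 1 and d = 511.
x_0 = 191^511 mod 1023 = 191.
x_0 ∉ {1, 1022} and s = 1, so 191 is a Miller–Rabin witness and 1023 is composite.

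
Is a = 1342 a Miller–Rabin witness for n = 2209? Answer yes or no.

n − 1 = 2208 = 2^5 · 69, so s = 5 and d = 69.
By repeated squaring, 1342^69 ≡ 2208 (mod 2209).
x_0 = 1342^69 mod 2209 = 2208.
x_0 = 2208 ≡ −1, so 1342 is not a witness.

no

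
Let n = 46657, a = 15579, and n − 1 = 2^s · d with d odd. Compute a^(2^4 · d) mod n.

23570

n − 1 = 46656 = 2^6 · 729, so s = 6 and d = 729.
Repeated squaring mod 46657: 15579^1 ≡ 15579, 15579^2 ≡ 42184, 15579^4 ≡ 38533, 15579^8 ≡ 26378, 15579^16 ≡ 3043, 15579^32 ≡ 21763, 15579^64 ≡ 12962, 15579^128 ≡ 1587, 15579^256 ≡ 45748, 15579^512 ≡ 33112.
729 = 512 + 128 + 64 + 16 + 8 + 1, so 15579^729 ≡ 33112·1587·12962·3043·26378·15579 ≡ 42840 (mod 46657).
x_0 = 42840.
x_1 = 42840^2 mod 46657 = 12505.
x_2 = 12505^2 mod 46657 = 27418.
x_3 = 27418^2 mod 46657 = 9140.
x_4 = 9140^2 mod 46657 = 23570.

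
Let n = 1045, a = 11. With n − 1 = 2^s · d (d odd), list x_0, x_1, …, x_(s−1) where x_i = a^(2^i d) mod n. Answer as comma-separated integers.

n − 1 = 1044 = 2^2 · 261, so s = 2 and d = 261.
x_0 = 11^261 mod 1045 = 286.
x_1 = 286^2 mod 1045 = 286.

286, 286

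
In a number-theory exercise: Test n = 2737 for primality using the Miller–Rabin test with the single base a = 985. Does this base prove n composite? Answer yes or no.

n − 1 = 2736 = 2^4 · 171, so s = 4 and d = 171.
Repeated squaring mod 2737: 985^1 ≡ 985, 985^2 ≡ 1327, 985^4 ≡ 1038, 985^8 ≡ 1803, 985^16 ≡ 1990, 985^32 ≡ 2398, 985^64 ≡ 2704, 985^128 ≡ 1089.
171 = 128 + 32 + 8 + 2 + 1, so 985^171 ≡ 1089·2398·1803·1327·985 ≡ 2022 (mod 2737).
x_0 = 985^171 mod 2737 = 2022.
x_0 is neither 1 nor 2736, so continue squaring.
x_1 = 2022^2 mod 2737 = 2143.
x_2 = 2143^2 mod 2737 = 2500.
x_3 = 2500^2 mod 2737 = 1429.
Reached i = s−1 = 3 without hitting −1: 985 is a Miller–Rabin witness and 2737 is composite.

yes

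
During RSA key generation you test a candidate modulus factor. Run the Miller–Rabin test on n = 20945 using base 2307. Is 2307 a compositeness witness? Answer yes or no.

n − 1 = 20944 = 2^4 · 1309, so s = 4 and d = 1309.
x_0 = 2307^1309 mod 20945 = 1182.
x_0 is neither 1 nor 20944, so continue squaring.
x_1 = 1182^2 mod 20945 = 14754.
x_2 = 14754^2 mod 20945 = 20076.
x_3 = 20076^2 mod 20945 = 1141.
Reached i = s−1 = 3 without hitting −1: 2307 is a Miller–Rabin witness and 20945 is composite.

yes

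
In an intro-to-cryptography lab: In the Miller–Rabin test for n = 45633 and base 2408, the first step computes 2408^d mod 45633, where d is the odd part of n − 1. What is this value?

5747

n − 1 = 45632 = 2^6 · 713, so s = 6 and d = 713.
2408^713 mod 45633 = 5747.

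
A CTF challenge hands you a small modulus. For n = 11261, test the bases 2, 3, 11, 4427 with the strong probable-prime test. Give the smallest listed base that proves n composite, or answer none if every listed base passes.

none

n − 1 = 11260 = 2^2 · 2815, so s = 2 and d = 2815.
Base 2: x_0 = 2^2815 mod 11261 = 9030. x_0 is neither 1 nor 11260, so continue squaring. x_1 = 9030^2 mod 11261 = 11260. x_1 ≡ −1, so 2 is not a witness.
Base 3: x_0 = 3^2815 mod 11261 = 2231. x_0 is neither 1 nor 11260, so continue squaring. x_1 = 2231^2 mod 11261 = 11260. x_1 ≡ −1, so 3 is not a witness.
Base 11: x_0 = 11^2815 mod 11261 = 9030. x_0 is neither 1 nor 11260, so continue squaring. x_1 = 9030^2 mod 11261 = 11260. x_1 ≡ −1, so 11 is not a witness.
Base 4427: x_0 = 4427^2815 mod 11261 = 11260. x_0 = 11260 ≡ −1, so 4427 is not a witness.
No listed base is a witness for 11261.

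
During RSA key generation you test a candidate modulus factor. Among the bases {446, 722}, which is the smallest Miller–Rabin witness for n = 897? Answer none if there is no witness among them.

446

n − 1 = 896 = 2^7 · 7, so s = 7 and d = 7.
Base 446: x_0 = 446^7 mod 897 = 602. x_0 is neither 1 nor 896, so continue squaring. x_1 = 602^2 mod 897 = 16. x_2 = 16^2 mod 897 = 256. x_3 = 256^2 mod 897 = 55. x_4 = 55^2 mod 897 = 334. x_5 = 334^2 mod 897 = 328. x_6 = 328^2 mod 897 = 841. Reached i = s−1 = 6 without hitting −1: 446 is a Miller–Rabin witness and 897 is composite.
Base 722: x_0 = 722^7 mod 897 = 188. x_0 is neither 1 nor 896, so continue squaring. x_1 = 188^2 mod 897 = 361. x_2 = 361^2 mod 897 = 256. x_3 = 256^2 mod 897 = 55. x_4 = 55^2 mod 897 = 334. x_5 = 334^2 mod 897 = 328. x_6 = 328^2 mod 897 = 841. Reached i = s−1 = 6 without hitting −1: 722 is a Miller–Rabin witness and 897 is composite.
The smallest witness among the given bases is 446.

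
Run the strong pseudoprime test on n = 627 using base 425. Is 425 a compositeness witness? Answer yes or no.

n − 1 = 626 = 2^1 · 313, so s = 1 and d = 313.
x_0 = 425^313 mod 627 = 596.
x_0 ∉ {1, 626} and s = 1, so 425 is a Miller–Rabin witness and 627 is composite.

yes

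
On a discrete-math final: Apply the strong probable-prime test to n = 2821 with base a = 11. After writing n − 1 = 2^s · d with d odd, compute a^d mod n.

n − 1 = 2820 = 2^2 · 705, so s = 2 and d = 705.
11^705 mod 2821 = 1828.

1828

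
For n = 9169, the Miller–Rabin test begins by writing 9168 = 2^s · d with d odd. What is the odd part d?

573

Halving: 9168 → 4584 → 2292 → 1146 → 573; 573 is odd.
So 9168 = 2^4 · 573.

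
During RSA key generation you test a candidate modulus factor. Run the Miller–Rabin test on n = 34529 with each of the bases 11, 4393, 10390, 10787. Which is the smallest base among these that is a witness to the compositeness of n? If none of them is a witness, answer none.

n − 1 = 34528 = 2^5 · 1079, so s = 5 and d = 1079.
Base 11: x_0 = 11^1079 mod 34529 = 31702. x_0 is neither 1 nor 34528, so continue squaring. x_1 = 31702^2 mod 34529 = 15730. x_2 = 15730^2 mod 34529 = 32615. x_3 = 32615^2 mod 34529 = 3322. x_4 = 3322^2 mod 34529 = 20933. Reached i = s−1 = 4 without hitting −1: 11 is a Miller–Rabin witness and 34529 is composite.
Base 4393: x_0 = 4393^1079 mod 34529 = 34136. x_0 is neither 1 nor 34528, so continue squaring. x_1 = 34136^2 mod 34529 = 16333. x_2 = 16333^2 mod 34529 = 30364. x_3 = 30364^2 mod 34529 = 13667. x_4 = 13667^2 mod 34529 = 19528. Reached i = s−1 = 4 without hitting −1: 4393 is a Miller–Rabin witness and 34529 is composite.
Base 10390: x_0 = 10390^1079 mod 34529 = 15765. x_0 is neither 1 nor 34528, so continue squaring. x_1 = 15765^2 mod 34529 = 30012. x_2 = 30012^2 mod 34529 = 31179. x_3 = 31179^2 mod 34529 = 575. x_4 = 575^2 mod 34529 = 19864. Reached i = s−1 = 4 without hitting −1: 10390 is a Miller–Rabin witness and 34529 is composite.
Base 10787: x_0 = 10787^1079 mod 34529 = 13681. x_0 is neither 1 nor 34528, so continue squaring. x_1 = 13681^2 mod 34529 = 22581. x_2 = 22581^2 mod 34529 = 11818. x_3 = 11818^2 mod 34529 = 29848. x_4 = 29848^2 mod 34529 = 20375. Reached i = s−1 = 4 without hitting −1: 10787 is a Miller–Rabin witness and 34529 is composite.
The smallest witness among the given bases is 11.

11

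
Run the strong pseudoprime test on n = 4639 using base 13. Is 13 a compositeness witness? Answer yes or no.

n − 1 = 4638 = 2^1 · 2319, so s = 1 and d = 2319.
x_0 = 13^2319 mod 4639 = 4638.
x_0 = 4638 ≡ −1, so 13 is not a witness.

no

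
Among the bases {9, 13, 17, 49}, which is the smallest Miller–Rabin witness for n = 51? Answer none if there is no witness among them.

9

n − 1 = 50 = 2^1 · 25, so s = 1 and d = 25.
Base 9: x_0 = 9^25 mod 51 = 9. x_0 ∉ {1, 50} and s = 1, so 9 is a Miller–Rabin witness and 51 is composite.
Base 13: x_0 = 13^25 mod 51 = 13. x_0 ∉ {1, 50} and s = 1, so 13 is a Miller–Rabin witness and 51 is composite.
Base 17: x_0 = 17^25 mod 51 = 17. x_0 ∉ {1, 50} and s = 1, so 17 is a Miller–Rabin witness and 51 is composite.
Base 49: x_0 = 49^25 mod 51 = 49. x_0 ∉ {1, 50} and s = 1, so 49 is a Miller–Rabin witness and 51 is composite.
The smallest witness among the given bases is 9.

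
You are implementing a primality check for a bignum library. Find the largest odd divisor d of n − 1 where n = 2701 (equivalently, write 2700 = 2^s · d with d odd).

Halving: 2700 → 1350 → 675; 675 is odd.
So 2700 = 2^2 · 675.

675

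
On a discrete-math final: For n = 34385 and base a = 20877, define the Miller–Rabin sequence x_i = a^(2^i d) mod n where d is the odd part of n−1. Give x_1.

n − 1 = 34384 = 2^4 · 2149, so s = 4 and d = 2149.
x_0 = 20877^2149 mod 34385 = 29587.
x_1 = 29587^2 mod 34385 = 17239.

17239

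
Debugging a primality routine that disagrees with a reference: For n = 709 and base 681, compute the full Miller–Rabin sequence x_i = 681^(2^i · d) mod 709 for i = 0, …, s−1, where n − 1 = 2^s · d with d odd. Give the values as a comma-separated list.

1, 1

n − 1 = 708 = 2^2 · 177, so s = 2 and d = 177.
x_0 = 681^177 mod 709 = 1.
x_1 = 1^2 mod 709 = 1.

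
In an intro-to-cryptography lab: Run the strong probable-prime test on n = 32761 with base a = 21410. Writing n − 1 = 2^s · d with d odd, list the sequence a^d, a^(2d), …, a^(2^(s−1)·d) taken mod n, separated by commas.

n − 1 = 32760 = 2^3 · 4095, so s = 3 and d = 4095.
x_0 = 21410^4095 mod 32761 = 31674.
x_1 = 31674^2 mod 32761 = 2173.
x_2 = 2173^2 mod 32761 = 4345.

31674, 2173, 4345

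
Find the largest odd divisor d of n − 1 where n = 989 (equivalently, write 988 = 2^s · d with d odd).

247

Halving: 988 → 494 → 247; 247 is odd.
So 988 = 2^2 · 247.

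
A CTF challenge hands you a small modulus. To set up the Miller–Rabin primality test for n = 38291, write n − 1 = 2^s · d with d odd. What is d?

19145

Halving: 38290 → 19145; 19145 is odd.
So 38290 = 2^1 · 19145.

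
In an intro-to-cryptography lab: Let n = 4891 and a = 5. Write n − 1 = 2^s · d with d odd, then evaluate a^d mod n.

n − 1 = 4890 = 2^1 · 2445, so s = 1 and d = 2445.
5^2445 mod 4891 = 1599.

1599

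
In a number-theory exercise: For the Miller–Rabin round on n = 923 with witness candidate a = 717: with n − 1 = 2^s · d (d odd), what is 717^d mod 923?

708

n − 1 = 922 = 2^1 · 461, so s = 1 and d = 461.
By repeated squaring, 717^461 ≡ 708 (mod 923).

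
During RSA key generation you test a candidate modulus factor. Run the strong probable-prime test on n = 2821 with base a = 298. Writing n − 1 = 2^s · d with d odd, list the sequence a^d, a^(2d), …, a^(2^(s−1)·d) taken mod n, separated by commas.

1520, 1

n − 1 = 2820 = 2^2 · 705, so s = 2 and d = 705.
x_0 = 298^705 mod 2821 = 1520.
x_1 = 1520^2 mod 2821 = 1.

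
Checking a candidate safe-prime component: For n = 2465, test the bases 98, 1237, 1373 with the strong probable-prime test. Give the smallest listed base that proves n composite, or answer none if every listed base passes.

n − 1 = 2464 = 2^5 · 77, so s = 5 and d = 77.
Base 98: x_0 = 98^77 mod 2465 = 2308. x_0 is neither 1 nor 2464, so continue squaring. x_1 = 2308^2 mod 2465 = 2464. x_1 ≡ −1, so 98 is not a witness.
Base 1237: x_0 = 1237^77 mod 2465 = 1322. x_0 is neither 1 nor 2464, so continue squaring. x_1 = 1322^2 mod 2465 = 2464. x_1 ≡ −1, so 1237 is not a witness.
Base 1373: x_0 = 1373^77 mod 2465 = 1288. x_0 is neither 1 nor 2464, so continue squaring. x_1 = 1288^2 mod 2465 = 2464. x_1 ≡ −1, so 1373 is not a witness.
No listed base is a witness for 2465.

none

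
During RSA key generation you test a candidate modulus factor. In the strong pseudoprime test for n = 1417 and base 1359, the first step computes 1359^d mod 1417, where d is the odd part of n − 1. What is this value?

359

n − 1 = 1416 = 2^3 · 177, so s = 3 and d = 177.
By repeated squaring, 1359^177 ≡ 359 (mod 1417).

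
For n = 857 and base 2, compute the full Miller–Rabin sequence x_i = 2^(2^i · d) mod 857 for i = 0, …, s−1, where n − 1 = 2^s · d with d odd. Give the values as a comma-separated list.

650, 856, 1

n − 1 = 856 = 2^3 · 107, so s = 3 and d = 107.
x_0 = 2^107 mod 857 = 650.
x_1 = 650^2 mod 857 = 856.
x_2 = 856^2 mod 857 = 1.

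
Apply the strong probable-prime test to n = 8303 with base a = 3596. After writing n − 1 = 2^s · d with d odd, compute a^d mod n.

n − 1 = 8302 = 2^1 · 4151, so s = 1 and d = 4151.
3596^4151 mod 8303 = 4395.

4395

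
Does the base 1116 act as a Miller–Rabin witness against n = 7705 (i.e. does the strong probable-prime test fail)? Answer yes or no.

n − 1 = 7704 = 2^3 · 963, so s = 3 and d = 963.
By repeated squaring, 1116^963 ≡ 2286 (mod 7705).
x_0 = 1116^963 mod 7705 = 2286.
x_0 is neither 1 nor 7704, so continue squaring.
x_1 = 2286^2 mod 7705 = 1806.
x_2 = 1806^2 mod 7705 = 2421.
Reached i = s−1 = 2 without hitting −1: 1116 is a Miller–Rabin witness and 7705 is composite.

yes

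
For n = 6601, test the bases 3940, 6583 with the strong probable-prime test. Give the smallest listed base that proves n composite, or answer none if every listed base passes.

none

n − 1 = 6600 = 2^3 · 825, so s = 3 and d = 825.
Base 3940: x_0 = 3940^825 mod 6601 = 6600. x_0 = 6600 ≡ −1, so 3940 is not a witness.
Base 6583: x_0 = 6583^825 mod 6601 = 6600. x_0 = 6600 ≡ −1, so 6583 is not a witness.
No listed base is a witness for 6601.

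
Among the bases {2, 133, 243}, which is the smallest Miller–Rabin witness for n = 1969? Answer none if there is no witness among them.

n − 1 = 1968 = 2^4 · 123, so s = 4 and d = 123.
Base 2: x_0 = 2^123 mod 1969 = 1823. x_0 is neither 1 nor 1968, so continue squaring. x_1 = 1823^2 mod 1969 = 1626. x_2 = 1626^2 mod 1969 = 1478. x_3 = 1478^2 mod 1969 = 863. Reached i = s−1 = 3 without hitting −1: 2 is a Miller–Rabin witness and 1969 is composite.
Base 133: x_0 = 133^123 mod 1969 = 1376. x_0 is neither 1 nor 1968, so continue squaring. x_1 = 1376^2 mod 1969 = 1167. x_2 = 1167^2 mod 1969 = 1310. x_3 = 1310^2 mod 1969 = 1101. Reached i = s−1 = 3 without hitting −1: 133 is a Miller–Rabin witness and 1969 is composite.
Base 243: x_0 = 243^123 mod 1969 = 1585. x_0 is neither 1 nor 1968, so continue squaring. x_1 = 1585^2 mod 1969 = 1750. x_2 = 1750^2 mod 1969 = 705. x_3 = 705^2 mod 1969 = 837. Reached i = s−1 = 3 without hitting −1: 243 is a Miller–Rabin witness and 1969 is composite.
The smallest witness among the given bases is 2.

2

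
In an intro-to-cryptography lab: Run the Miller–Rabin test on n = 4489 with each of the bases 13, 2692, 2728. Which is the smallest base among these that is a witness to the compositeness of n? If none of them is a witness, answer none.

n − 1 = 4488 = 2^3 · 561, so s = 3 and d = 561.
Base 13: x_0 = 13^561 mod 4489 = 4287. x_0 is neither 1 nor 4488, so continue squaring. x_1 = 4287^2 mod 4489 = 403. x_2 = 403^2 mod 4489 = 805. Reached i = s−1 = 2 without hitting −1: 13 is a Miller–Rabin witness and 4489 is composite.
Base 2692: x_0 = 2692^561 mod 4489 = 669. x_0 is neither 1 nor 4488, so continue squaring. x_1 = 669^2 mod 4489 = 3150. x_2 = 3150^2 mod 4489 = 1810. Reached i = s−1 = 2 without hitting −1: 2692 is a Miller–Rabin witness and 4489 is composite.
Base 2728: x_0 = 2728^561 mod 4489 = 200. x_0 is neither 1 nor 4488, so continue squaring. x_1 = 200^2 mod 4489 = 4088. x_2 = 4088^2 mod 4489 = 3686. Reached i = s−1 = 2 without hitting −1: 2728 is a Miller–Rabin witness and 4489 is composite.
The smallest witness among the given bases is 13.

13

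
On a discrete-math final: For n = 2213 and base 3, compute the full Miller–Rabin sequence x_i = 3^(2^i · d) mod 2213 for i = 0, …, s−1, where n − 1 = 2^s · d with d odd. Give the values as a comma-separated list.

1083, 2212

n − 1 = 2212 = 2^2 · 553, so s = 2 and d = 553.
x_0 = 3^553 mod 2213 = 1083.
x_1 = 1083^2 mod 2213 = 2212.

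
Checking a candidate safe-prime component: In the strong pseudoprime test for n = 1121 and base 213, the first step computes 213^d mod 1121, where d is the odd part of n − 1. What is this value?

936

n − 1 = 1120 = 2^5 · 35, so s = 5 and d = 35.
Repeated squaring mod 1121: 213^1 ≡ 213, 213^2 ≡ 529, 213^4 ≡ 712, 213^8 ≡ 252, 213^16 ≡ 728, 213^32 ≡ 872.
35 = 32 + 2 + 1, so 213^35 ≡ 872·529·213 ≡ 936 (mod 1121).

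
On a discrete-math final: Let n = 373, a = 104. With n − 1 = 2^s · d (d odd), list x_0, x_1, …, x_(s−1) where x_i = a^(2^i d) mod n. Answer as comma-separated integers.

n − 1 = 372 = 2^2 · 93, so s = 2 and d = 93.
x_0 = 104^93 mod 373 = 104.
x_1 = 104^2 mod 373 = 372.

104, 372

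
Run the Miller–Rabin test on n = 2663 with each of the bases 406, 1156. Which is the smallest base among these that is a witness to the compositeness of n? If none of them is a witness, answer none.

n − 1 = 2662 = 2^1 · 1331, so s = 1 and d = 1331.
Base 406: x_0 = 406^1331 mod 2663 = 1. x_0 = 1, so 406 is not a witness.
Base 1156: x_0 = 1156^1331 mod 2663 = 1. x_0 = 1, so 1156 is not a witness.
No listed base is a witness for 2663.

none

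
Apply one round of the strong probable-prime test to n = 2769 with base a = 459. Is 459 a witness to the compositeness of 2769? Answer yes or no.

n − 1 = 2768 = 2^4 · 173, so s = 4 and d = 173.
By repeated squaring, 459^173 ≡ 2766 (mod 2769).
x_0 = 459^173 mod 2769 = 2766.
x_0 is neither 1 nor 2768, so continue squaring.
x_1 = 2766^2 mod 2769 = 9.
x_2 = 9^2 mod 2769 = 81.
x_3 = 81^2 mod 2769 = 1023.
Reached i = s−1 = 3 without hitting −1: 459 is a Miller–Rabin witness and 2769 is composite.

yes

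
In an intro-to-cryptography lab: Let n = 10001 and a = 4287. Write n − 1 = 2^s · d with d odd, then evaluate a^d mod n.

n − 1 = 10000 = 2^4 · 625, so s = 4 and d = 625.
4287^625 mod 10001 = 716.

716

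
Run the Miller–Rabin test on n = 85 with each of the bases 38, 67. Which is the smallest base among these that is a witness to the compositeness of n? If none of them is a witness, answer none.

n − 1 = 84 = 2^2 · 21, so s = 2 and d = 21.
Base 38: x_0 = 38^21 mod 85 = 38. x_0 is neither 1 nor 84, so continue squaring. x_1 = 38^2 mod 85 = 84. x_1 ≡ −1, so 38 is not a witness.
Base 67: x_0 = 67^21 mod 85 = 67. x_0 is neither 1 nor 84, so continue squaring. x_1 = 67^2 mod 85 = 69. Reached i = s−1 = 1 without hitting −1: 67 is a Miller–Rabin witness and 85 is composite.
The smallest witness among the given bases is 67.

67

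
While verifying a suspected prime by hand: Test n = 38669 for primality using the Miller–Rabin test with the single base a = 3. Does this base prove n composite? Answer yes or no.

no

n − 1 = 38668 = 2^2 · 9667, so s = 2 and d = 9667.
x_0 = 3^9667 mod 38669 = 29179.
x_0 is neither 1 nor 38668, so continue squaring.
x_1 = 29179^2 mod 38669 = 38668.
x_1 ≡ −1, so 3 is not a witness.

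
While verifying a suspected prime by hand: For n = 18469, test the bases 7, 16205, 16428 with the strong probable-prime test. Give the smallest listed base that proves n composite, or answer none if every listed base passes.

n − 1 = 18468 = 2^2 · 4617, so s = 2 and d = 4617.
Base 7: x_0 = 7^4617 mod 18469 = 10522. x_0 is neither 1 nor 18468, so continue squaring. x_1 = 10522^2 mod 18469 = 9298. Reached i = s−1 = 1 without hitting −1: 7 is a Miller–Rabin witness and 18469 is composite.
Base 16205: x_0 = 16205^4617 mod 18469 = 4671. x_0 is neither 1 nor 18468, so continue squaring. x_1 = 4671^2 mod 18469 = 6352. Reached i = s−1 = 1 without hitting −1: 16205 is a Miller–Rabin witness and 18469 is composite.
Base 16428: x_0 = 16428^4617 mod 18469 = 6251. x_0 is neither 1 nor 18468, so continue squaring. x_1 = 6251^2 mod 18469 = 13066. Reached i = s−1 = 1 without hitting −1: 16428 is a Miller–Rabin witness and 18469 is composite.
The smallest witness among the given bases is 7.

7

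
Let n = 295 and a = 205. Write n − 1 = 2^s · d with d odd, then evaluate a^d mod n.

135

n − 1 = 294 = 2^1 · 147, so s = 1 and d = 147.
205^147 mod 295 = 135.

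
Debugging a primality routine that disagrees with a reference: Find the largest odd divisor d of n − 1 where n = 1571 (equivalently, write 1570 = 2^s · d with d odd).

Halving: 1570 → 785; 785 is odd.
So 1570 = 2^1 · 785.

785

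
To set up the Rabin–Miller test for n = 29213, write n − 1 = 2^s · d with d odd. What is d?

Halving: 29212 → 14606 → 7303; 7303 is odd.
So 29212 = 2^2 · 7303.

7303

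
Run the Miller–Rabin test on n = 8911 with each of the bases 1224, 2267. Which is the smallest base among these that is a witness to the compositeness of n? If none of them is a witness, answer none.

n − 1 = 8910 = 2^1 · 4455, so s = 1 and d = 4455.
Base 1224: x_0 = 1224^4455 mod 8911 = 8910. x_0 = 8910 ≡ −1, so 1224 is not a witness.
Base 2267: x_0 = 2267^4455 mod 8911 = 2547. x_0 ∉ {1, 8910} and s = 1, so 2267 is a Miller–Rabin witness and 8911 is composite.
The smallest witness among the given bases is 2267.

2267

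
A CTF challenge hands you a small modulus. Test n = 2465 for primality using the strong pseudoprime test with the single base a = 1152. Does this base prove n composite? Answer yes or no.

n − 1 = 2464 = 2^5 · 77, so s = 5 and d = 77.
x_0 = 1152^77 mod 2465 = 1322.
x_0 is neither 1 nor 2464, so continue squaring.
x_1 = 1322^2 mod 2465 = 2464.
x_1 ≡ −1, so 1152 is not a witness.

no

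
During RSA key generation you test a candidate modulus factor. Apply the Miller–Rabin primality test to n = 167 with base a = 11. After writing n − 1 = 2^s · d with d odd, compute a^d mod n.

n − 1 = 166 = 2^1 · 83, so s = 1 and d = 83.
Repeated squaring mod 167: 11^1 ≡ 11, 11^2 ≡ 121, 11^4 ≡ 112, 11^8 ≡ 19, 11^16 ≡ 27, 11^32 ≡ 61, 11^64 ≡ 47.
83 = 64 + 16 + 2 + 1, so 11^83 ≡ 47·27·121·11 ≡ 1 (mod 167).

1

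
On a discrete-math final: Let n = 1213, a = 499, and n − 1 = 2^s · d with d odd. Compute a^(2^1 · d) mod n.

n − 1 = 1212 = 2^2 · 303, so s = 2 and d = 303.
x_0 = 499^303 mod 1213 = 1212.
x_1 = 1212^2 mod 1213 = 1.

1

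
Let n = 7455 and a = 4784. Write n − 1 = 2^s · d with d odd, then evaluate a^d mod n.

n − 1 = 7454 = 2^1 · 3727, so s = 1 and d = 3727.
4784^3727 mod 7455 = 2474.

2474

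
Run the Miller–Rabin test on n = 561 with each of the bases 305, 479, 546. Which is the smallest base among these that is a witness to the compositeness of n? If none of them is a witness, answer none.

n − 1 = 560 = 2^4 · 35, so s = 4 and d = 35.
Base 305: x_0 = 305^35 mod 561 = 560. x_0 = 560 ≡ −1, so 305 is not a witness.
Base 479: x_0 = 479^35 mod 561 = 197. x_0 is neither 1 nor 560, so continue squaring. x_1 = 197^2 mod 561 = 100. x_2 = 100^2 mod 561 = 463. x_3 = 463^2 mod 561 = 67. Reached i = s−1 = 3 without hitting −1: 479 is a Miller–Rabin witness and 561 is composite.
Base 546: x_0 = 546^35 mod 561 = 450. x_0 is neither 1 nor 560, so continue squaring. x_1 = 450^2 mod 561 = 540. x_2 = 540^2 mod 561 = 441. x_3 = 441^2 mod 561 = 375. Reached i = s−1 = 3 without hitting −1: 546 is a Miller–Rabin witness and 561 is composite.
The smallest witness among the given bases is 479.

479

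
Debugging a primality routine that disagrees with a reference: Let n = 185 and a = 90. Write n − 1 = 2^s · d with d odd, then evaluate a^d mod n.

70

n − 1 = 184 = 2^3 · 23, so s = 3 and d = 23.
By repeated squaring, 90^23 ≡ 70 (mod 185).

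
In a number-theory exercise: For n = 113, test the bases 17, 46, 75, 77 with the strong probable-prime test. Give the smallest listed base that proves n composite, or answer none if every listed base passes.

none

n − 1 = 112 = 2^4 · 7, so s = 4 and d = 7.
Base 17: x_0 = 17^7 mod 113 = 78. x_0 is neither 1 nor 112, so continue squaring. x_1 = 78^2 mod 113 = 95. x_2 = 95^2 mod 113 = 98. x_3 = 98^2 mod 113 = 112. x_3 ≡ −1, so 17 is not a witness.
Base 46: x_0 = 46^7 mod 113 = 78. x_0 is neither 1 nor 112, so continue squaring. x_1 = 78^2 mod 113 = 95. x_2 = 95^2 mod 113 = 98. x_3 = 98^2 mod 113 = 112. x_3 ≡ −1, so 46 is not a witness.
Base 75: x_0 = 75^7 mod 113 = 48. x_0 is neither 1 nor 112, so continue squaring. x_1 = 48^2 mod 113 = 44. x_2 = 44^2 mod 113 = 15. x_3 = 15^2 mod 113 = 112. x_3 ≡ −1, so 75 is not a witness.
Base 77: x_0 = 77^7 mod 113 = 18. x_0 is neither 1 nor 112, so continue squaring. x_1 = 18^2 mod 113 = 98. x_2 = 98^2 mod 113 = 112. x_2 ≡ −1, so 77 is not a witness.
No listed base is a witness for 113.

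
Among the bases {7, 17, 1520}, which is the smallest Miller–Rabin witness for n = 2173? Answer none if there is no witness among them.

7

n − 1 = 2172 = 2^2 · 543, so s = 2 and d = 543.
Base 7: x_0 = 7^543 mod 2173 = 600. x_0 is neither 1 nor 2172, so continue squaring. x_1 = 600^2 mod 2173 = 1455. Reached i = s−1 = 1 without hitting −1: 7 is a Miller–Rabin witness and 2173 is composite.
Base 17: x_0 = 17^543 mod 2173 = 2057. x_0 is neither 1 nor 2172, so continue squaring. x_1 = 2057^2 mod 2173 = 418. Reached i = s−1 = 1 without hitting −1: 17 is a Miller–Rabin witness and 2173 is composite.
Base 1520: x_0 = 1520^543 mod 2173 = 752. x_0 is neither 1 nor 2172, so continue squaring. x_1 = 752^2 mod 2173 = 524. Reached i = s−1 = 1 without hitting −1: 1520 is a Miller–Rabin witness and 2173 is composite.
The smallest witness among the given bases is 7.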